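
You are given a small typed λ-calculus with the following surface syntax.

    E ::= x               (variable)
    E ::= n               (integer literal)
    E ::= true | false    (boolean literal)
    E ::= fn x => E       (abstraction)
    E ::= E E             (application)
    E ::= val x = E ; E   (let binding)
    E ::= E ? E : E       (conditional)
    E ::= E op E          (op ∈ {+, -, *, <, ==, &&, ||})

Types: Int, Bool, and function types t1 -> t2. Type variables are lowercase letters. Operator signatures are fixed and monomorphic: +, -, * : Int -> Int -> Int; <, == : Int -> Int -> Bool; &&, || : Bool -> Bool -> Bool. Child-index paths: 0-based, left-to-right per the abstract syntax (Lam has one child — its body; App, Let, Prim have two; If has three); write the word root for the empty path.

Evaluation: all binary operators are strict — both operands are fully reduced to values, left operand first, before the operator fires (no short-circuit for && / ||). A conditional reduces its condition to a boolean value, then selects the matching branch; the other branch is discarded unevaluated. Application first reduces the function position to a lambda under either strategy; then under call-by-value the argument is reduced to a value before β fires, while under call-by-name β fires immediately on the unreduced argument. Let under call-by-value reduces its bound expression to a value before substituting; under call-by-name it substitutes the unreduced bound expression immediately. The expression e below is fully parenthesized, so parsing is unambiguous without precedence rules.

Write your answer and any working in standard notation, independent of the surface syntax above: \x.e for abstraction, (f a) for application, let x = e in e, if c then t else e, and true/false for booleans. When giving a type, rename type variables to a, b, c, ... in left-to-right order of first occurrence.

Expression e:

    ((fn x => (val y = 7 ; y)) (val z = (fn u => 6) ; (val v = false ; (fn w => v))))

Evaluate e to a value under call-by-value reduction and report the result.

Derivation:
step 0: ((\x.(let y = 7 in y)) (let z = (\u.6) in (let v = false in (\w.v))))
step 1: [let@1] ((\x.(let y = 7 in y)) (let v = false in (\w.v)))
step 2: [let@1] ((\x.(let y = 7 in y)) (\w.false))
step 3: [beta@root] (let y = 7 in y)
step 4: [let@root] 7

Answer: 7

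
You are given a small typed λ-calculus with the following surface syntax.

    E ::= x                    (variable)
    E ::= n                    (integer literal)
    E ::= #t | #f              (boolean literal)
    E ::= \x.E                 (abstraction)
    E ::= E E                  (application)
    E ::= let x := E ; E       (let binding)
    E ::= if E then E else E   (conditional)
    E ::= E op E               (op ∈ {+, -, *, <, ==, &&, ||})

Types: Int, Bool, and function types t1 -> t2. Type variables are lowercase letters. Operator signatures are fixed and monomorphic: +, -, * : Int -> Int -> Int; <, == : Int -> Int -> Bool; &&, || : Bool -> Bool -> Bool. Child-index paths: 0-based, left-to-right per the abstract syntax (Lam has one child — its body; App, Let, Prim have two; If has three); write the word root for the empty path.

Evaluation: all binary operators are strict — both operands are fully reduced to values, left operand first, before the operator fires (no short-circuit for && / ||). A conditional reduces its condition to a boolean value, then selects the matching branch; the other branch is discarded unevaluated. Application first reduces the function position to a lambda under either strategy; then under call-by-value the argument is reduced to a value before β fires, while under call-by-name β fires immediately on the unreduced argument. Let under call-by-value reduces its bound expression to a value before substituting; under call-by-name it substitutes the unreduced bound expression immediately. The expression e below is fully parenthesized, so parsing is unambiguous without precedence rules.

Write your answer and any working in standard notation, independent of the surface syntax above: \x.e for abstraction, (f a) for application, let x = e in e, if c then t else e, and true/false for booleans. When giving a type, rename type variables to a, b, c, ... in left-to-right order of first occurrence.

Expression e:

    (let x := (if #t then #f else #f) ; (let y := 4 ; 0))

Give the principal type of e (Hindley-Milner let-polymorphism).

Working:
  unify Bool ~ Bool
  unify Bool ~ Bool
let x : Bool
let y : Int

Answer: Int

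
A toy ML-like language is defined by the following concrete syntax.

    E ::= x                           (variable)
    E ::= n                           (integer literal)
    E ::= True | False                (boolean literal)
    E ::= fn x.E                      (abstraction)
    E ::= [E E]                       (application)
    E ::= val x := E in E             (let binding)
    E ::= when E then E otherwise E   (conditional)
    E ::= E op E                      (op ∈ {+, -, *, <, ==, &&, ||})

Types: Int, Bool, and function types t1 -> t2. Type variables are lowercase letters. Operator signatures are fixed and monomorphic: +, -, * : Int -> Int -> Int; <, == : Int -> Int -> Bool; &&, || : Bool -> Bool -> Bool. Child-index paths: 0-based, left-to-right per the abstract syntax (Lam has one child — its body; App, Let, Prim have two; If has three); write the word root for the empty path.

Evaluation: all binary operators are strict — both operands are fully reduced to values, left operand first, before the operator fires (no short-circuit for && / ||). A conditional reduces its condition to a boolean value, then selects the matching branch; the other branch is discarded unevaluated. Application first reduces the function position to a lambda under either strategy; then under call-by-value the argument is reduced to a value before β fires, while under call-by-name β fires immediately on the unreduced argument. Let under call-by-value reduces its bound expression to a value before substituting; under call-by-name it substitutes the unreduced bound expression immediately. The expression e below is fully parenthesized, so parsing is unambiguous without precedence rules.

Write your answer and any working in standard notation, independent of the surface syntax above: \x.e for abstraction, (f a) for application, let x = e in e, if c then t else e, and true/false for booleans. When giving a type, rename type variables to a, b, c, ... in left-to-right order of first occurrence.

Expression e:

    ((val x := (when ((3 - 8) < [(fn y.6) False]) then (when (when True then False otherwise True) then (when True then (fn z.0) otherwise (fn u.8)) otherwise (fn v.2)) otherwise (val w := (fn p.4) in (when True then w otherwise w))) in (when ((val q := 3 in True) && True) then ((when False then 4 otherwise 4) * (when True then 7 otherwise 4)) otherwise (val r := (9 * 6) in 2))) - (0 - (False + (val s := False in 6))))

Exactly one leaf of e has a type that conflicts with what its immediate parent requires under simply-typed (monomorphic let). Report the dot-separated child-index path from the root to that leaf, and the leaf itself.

Working:
  unify Int ~ Int
  unify Int ~ Int
  unify Int ~ Int
\y._ : a -> Int
  unify a -> Int ~ Bool -> b
  unify a ~ Bool
  unify Int ~ b
_ _ : Int
  unify Int ~ Int
  unify Bool ~ Bool
  unify Bool ~ Bool
  unify Bool ~ Bool
  unify Bool ~ Bool
  unify Bool ~ Bool
\z._ : c -> Int
\u._ : d -> Int
  unify c -> Int ~ d -> Int
  unify c ~ d
  unify Int ~ Int
\v._ : e -> Int
  unify d -> Int ~ e -> Int
  unify d ~ e
  unify Int ~ Int
\p._ : f -> Int
let w : f -> Int
  unify Bool ~ Bool
w : f -> Int
w : f -> Int
  unify f -> Int ~ f -> Int
  unify f ~ f
  unify Int ~ Int
  unify e -> Int ~ f -> Int
  unify e ~ f
  unify Int ~ Int
let x : f -> Int
let q : Int
  unify Bool ~ Bool
  unify Bool ~ Bool
  unify Bool ~ Bool
  unify Bool ~ Bool
  unify Int ~ Int
  unify Int ~ Int
  unify Bool ~ Bool
  unify Int ~ Int
  unify Int ~ Int
  unify Int ~ Int
  unify Int ~ Int
let r : Int
  unify Int ~ Int
  unify Int ~ Int
  unify Int ~ Int
  unify Bool ~ Int
  FAIL: mismatch Bool ~ Int

Answer: 1.1.0 : false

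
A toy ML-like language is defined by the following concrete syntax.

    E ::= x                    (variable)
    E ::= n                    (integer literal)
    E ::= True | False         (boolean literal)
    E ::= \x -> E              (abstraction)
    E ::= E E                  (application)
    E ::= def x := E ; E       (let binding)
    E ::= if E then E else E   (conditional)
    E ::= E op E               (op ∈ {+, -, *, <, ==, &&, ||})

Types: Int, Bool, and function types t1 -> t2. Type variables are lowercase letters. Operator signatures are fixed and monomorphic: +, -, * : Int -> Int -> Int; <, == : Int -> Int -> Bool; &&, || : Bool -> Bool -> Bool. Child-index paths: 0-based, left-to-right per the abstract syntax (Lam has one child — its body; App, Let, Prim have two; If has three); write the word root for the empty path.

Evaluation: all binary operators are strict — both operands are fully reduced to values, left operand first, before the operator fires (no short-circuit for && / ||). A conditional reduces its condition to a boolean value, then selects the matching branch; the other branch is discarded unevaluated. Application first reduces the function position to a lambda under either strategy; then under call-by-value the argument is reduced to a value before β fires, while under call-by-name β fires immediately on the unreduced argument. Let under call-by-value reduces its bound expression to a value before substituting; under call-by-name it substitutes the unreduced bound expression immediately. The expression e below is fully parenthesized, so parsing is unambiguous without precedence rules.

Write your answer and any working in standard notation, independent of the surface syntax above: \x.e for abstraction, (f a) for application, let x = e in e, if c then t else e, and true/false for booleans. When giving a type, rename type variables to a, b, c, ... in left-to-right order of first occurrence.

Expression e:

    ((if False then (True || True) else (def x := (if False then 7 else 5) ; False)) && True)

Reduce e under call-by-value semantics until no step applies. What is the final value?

Answer: false

Working:
step 0: ((if false then (true || true) else (let x = (if false then 7 else 5) in false)) && true)
step 1: [if@0] ((let x = (if false then 7 else 5) in false) && true)
step 2: [if@0.0] ((let x = 5 in false) && true)
step 3: [let@0] (false && true)
step 4: [delta@root] false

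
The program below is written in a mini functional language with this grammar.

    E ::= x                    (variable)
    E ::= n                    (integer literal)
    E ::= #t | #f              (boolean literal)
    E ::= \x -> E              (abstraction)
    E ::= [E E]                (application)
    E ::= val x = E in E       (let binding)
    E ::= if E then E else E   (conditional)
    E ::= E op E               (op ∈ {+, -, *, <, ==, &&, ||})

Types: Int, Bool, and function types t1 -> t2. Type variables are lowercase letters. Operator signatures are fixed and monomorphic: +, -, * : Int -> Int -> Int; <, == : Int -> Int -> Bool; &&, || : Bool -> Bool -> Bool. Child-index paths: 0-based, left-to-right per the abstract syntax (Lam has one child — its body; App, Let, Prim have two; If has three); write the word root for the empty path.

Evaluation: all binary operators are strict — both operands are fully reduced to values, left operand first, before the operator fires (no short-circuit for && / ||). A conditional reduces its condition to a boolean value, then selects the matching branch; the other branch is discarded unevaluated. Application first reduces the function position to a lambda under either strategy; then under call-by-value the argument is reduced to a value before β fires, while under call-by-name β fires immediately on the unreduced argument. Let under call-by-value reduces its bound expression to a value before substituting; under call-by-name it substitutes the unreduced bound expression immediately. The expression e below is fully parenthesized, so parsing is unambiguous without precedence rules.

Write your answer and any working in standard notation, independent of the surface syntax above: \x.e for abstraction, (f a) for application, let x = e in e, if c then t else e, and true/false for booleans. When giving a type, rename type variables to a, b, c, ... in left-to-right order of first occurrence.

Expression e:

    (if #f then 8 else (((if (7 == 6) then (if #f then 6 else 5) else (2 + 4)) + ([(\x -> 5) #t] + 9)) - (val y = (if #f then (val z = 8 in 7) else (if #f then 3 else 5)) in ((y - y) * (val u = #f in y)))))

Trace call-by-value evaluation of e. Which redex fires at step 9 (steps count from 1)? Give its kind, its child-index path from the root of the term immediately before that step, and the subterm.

Trace:
step 0: (if false then 8 else (((if (7 == 6) then (if false then 6 else 5) else (2 + 4)) + (((\x.5) true) + 9)) - (let y = (if false then (let z = 8 in 7) else (if false then 3 else 5)) in ((y - y) * (let u = false in y)))))
step 1: [if@root] (((if (7 == 6) then (if false then 6 else 5) else (2 + 4)) + (((\x.5) true) + 9)) - (let y = (if false then (let z = 8 in 7) else (if false then 3 else 5)) in ((y - y) * (let u = false in y))))
step 2: [delta@0.0.0] (((if false then (if false then 6 else 5) else (2 + 4)) + (((\x.5) true) + 9)) - (let y = (if false then (let z = 8 in 7) else (if false then 3 else 5)) in ((y - y) * (let u = false in y))))
step 3: [if@0.0] (((2 + 4) + (((\x.5) true) + 9)) - (let y = (if false then (let z = 8 in 7) else (if false then 3 else 5)) in ((y - y) * (let u = false in y))))
step 4: [delta@0.0] ((6 + (((\x.5) true) + 9)) - (let y = (if false then (let z = 8 in 7) else (if false then 3 else 5)) in ((y - y) * (let u = false in y))))
step 5: [beta@0.1.0] ((6 + (5 + 9)) - (let y = (if false then (let z = 8 in 7) else (if false then 3 else 5)) in ((y - y) * (let u = false in y))))
step 6: [delta@0.1] ((6 + 14) - (let y = (if false then (let z = 8 in 7) else (if false then 3 else 5)) in ((y - y) * (let u = false in y))))
step 7: [delta@0] (20 - (let y = (if false then (let z = 8 in 7) else (if false then 3 else 5)) in ((y - y) * (let u = false in y))))
step 8: [if@1.0] (20 - (let y = (if false then 3 else 5) in ((y - y) * (let u = false in y))))
step 9: [if@1.0] (20 - (let y = 5 in ((y - y) * (let u = false in y))))

Answer: if at 1.0 : (if false then 3 else 5)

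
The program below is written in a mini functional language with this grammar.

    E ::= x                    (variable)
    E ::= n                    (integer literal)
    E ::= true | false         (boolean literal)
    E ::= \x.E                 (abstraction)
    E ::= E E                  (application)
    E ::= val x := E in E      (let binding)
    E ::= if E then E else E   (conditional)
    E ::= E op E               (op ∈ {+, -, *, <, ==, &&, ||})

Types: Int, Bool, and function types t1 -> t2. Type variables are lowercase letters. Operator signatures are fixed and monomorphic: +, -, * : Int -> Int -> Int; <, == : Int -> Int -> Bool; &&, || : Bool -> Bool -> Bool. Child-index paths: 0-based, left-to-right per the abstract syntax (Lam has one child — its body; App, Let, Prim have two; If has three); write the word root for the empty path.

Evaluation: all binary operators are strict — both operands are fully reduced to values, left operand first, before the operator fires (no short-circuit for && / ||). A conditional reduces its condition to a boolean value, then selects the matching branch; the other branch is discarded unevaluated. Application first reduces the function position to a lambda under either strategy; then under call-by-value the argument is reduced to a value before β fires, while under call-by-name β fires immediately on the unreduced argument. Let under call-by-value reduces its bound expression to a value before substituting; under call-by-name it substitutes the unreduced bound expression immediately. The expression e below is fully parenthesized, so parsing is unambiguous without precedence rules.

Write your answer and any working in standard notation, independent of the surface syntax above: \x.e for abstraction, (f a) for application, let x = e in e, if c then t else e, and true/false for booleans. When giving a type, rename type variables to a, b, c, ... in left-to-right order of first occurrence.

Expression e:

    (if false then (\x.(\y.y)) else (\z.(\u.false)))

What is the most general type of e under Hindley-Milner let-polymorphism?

Derivation:
  unify Bool ~ Bool
y : b
\y._ : b -> b
\x._ : a -> b -> b
\u._ : d -> Bool
\z._ : c -> d -> Bool
  unify a -> b -> b ~ c -> d -> Bool
  unify a ~ c
  unify b -> b ~ d -> Bool
  unify b ~ d
  unify d ~ Bool

Answer: a -> Bool -> Bool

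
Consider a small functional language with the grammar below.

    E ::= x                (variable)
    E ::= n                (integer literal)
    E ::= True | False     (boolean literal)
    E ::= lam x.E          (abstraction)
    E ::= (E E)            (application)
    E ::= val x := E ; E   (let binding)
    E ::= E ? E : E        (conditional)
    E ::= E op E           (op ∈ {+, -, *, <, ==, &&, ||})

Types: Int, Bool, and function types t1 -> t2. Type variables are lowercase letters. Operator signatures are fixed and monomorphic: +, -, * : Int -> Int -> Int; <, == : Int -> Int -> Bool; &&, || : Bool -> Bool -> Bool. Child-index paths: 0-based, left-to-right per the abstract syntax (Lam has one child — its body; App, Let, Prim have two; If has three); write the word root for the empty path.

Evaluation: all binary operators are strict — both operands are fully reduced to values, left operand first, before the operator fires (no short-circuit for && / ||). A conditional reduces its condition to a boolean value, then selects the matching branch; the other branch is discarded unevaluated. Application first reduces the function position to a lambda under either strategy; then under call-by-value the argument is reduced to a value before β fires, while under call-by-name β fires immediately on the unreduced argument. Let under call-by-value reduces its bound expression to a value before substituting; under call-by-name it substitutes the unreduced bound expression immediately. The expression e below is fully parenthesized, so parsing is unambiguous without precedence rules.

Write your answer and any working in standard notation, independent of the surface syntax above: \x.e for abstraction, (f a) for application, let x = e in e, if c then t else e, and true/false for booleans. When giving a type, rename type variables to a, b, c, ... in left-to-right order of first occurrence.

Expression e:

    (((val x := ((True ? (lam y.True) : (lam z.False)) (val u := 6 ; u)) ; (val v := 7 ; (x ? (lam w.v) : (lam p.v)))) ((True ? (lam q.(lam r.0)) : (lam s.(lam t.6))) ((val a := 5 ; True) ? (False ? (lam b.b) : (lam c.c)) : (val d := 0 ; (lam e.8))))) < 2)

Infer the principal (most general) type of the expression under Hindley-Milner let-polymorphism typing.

Working:
  unify Bool ~ Bool
\y._ : a -> Bool
\z._ : b -> Bool
  unify a -> Bool ~ b -> Bool
  unify a ~ b
  unify Bool ~ Bool
let u : Int
u : Int
  unify b -> Bool ~ Int -> c
  unify b ~ Int
  unify Bool ~ c
_ _ : Bool
let x : Bool
let v : Int
x : Bool
  unify Bool ~ Bool
v : Int
\w._ : d -> Int
v : Int
\p._ : e -> Int
  unify d -> Int ~ e -> Int
  unify d ~ e
  unify Int ~ Int
  unify Bool ~ Bool
\r._ : g -> Int
\q._ : f -> g -> Int
\t._ : i -> Int
\s._ : h -> i -> Int
  unify f -> g -> Int ~ h -> i -> Int
  unify f ~ h
  unify g -> Int ~ i -> Int
  unify g ~ i
  unify Int ~ Int
let a : Int
  unify Bool ~ Bool
  unify Bool ~ Bool
b : j
\b._ : j -> j
c : k
\c._ : k -> k
  unify j -> j ~ k -> k
  unify j ~ k
  unify k ~ k
let d : Int
\e._ : l -> Int
  unify k -> k ~ l -> Int
  unify k ~ l
  unify l ~ Int
  unify h -> i -> Int ~ (Int -> Int) -> m
  unify h ~ Int -> Int
  unify i -> Int ~ m
_ _ : i -> Int
  unify e -> Int ~ (i -> Int) -> n
  unify e ~ i -> Int
  unify Int ~ n
_ _ : Int
  unify Int ~ Int
  unify Int ~ Int

Answer: Bool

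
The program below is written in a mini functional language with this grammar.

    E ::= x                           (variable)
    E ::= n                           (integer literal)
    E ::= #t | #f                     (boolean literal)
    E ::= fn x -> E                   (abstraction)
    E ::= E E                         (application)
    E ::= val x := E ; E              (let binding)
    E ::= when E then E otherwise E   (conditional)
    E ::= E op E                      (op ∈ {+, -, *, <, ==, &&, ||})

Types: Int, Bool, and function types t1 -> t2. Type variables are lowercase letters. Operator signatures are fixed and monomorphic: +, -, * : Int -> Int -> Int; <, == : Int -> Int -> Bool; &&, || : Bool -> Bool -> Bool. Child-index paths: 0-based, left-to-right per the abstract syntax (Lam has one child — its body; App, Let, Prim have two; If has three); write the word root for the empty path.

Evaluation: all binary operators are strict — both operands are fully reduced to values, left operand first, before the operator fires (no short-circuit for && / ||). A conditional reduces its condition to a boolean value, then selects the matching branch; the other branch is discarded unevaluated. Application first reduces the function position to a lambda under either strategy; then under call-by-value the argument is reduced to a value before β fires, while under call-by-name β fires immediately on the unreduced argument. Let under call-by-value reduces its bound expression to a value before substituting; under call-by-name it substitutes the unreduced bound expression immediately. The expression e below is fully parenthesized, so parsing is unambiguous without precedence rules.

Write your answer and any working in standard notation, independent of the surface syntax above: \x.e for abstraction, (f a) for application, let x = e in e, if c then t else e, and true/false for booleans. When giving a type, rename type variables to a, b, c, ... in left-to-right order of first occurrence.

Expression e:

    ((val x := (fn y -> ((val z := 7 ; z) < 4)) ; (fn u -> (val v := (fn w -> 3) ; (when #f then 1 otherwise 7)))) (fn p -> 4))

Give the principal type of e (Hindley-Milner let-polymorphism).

Working:
let z : Int
z : Int
  unify Int ~ Int
  unify Int ~ Int
\y._ : a -> Bool
let x : forall. a -> Bool
\w._ : c -> Int
let v : forall. c -> Int
  unify Bool ~ Bool
  unify Int ~ Int
\u._ : b -> Int
\p._ : d -> Int
  unify b -> Int ~ (d -> Int) -> e
  unify b ~ d -> Int
  unify Int ~ e
_ _ : Int

Answer: Int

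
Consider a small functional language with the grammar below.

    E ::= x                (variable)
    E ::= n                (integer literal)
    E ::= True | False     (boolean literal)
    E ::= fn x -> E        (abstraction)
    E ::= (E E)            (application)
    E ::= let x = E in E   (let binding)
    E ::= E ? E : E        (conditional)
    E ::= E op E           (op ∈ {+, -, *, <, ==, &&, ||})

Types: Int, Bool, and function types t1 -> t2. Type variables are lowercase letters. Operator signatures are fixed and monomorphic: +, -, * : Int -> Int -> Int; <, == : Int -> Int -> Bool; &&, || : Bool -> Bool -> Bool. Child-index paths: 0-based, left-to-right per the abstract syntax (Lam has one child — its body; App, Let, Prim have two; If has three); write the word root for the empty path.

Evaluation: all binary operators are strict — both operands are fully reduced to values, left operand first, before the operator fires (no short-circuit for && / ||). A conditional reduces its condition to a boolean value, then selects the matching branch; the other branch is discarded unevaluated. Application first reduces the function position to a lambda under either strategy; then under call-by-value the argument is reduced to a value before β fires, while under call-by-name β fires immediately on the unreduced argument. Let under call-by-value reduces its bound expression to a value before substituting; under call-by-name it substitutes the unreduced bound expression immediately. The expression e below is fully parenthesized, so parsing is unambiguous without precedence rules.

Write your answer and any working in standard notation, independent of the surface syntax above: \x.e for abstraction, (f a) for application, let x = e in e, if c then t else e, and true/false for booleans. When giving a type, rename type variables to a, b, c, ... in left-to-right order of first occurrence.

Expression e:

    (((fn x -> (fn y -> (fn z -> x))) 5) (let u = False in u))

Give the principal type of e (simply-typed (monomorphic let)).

Answer: a -> Int

Derivation:
x : a
\z._ : c -> a
\y._ : b -> c -> a
\x._ : a -> b -> c -> a
  unify a -> b -> c -> a ~ Int -> d
  unify a ~ Int
  unify b -> c -> Int ~ d
_ _ : b -> c -> Int
let u : Bool
u : Bool
  unify b -> c -> Int ~ Bool -> e
  unify b ~ Bool
  unify c -> Int ~ e
_ _ : c -> Int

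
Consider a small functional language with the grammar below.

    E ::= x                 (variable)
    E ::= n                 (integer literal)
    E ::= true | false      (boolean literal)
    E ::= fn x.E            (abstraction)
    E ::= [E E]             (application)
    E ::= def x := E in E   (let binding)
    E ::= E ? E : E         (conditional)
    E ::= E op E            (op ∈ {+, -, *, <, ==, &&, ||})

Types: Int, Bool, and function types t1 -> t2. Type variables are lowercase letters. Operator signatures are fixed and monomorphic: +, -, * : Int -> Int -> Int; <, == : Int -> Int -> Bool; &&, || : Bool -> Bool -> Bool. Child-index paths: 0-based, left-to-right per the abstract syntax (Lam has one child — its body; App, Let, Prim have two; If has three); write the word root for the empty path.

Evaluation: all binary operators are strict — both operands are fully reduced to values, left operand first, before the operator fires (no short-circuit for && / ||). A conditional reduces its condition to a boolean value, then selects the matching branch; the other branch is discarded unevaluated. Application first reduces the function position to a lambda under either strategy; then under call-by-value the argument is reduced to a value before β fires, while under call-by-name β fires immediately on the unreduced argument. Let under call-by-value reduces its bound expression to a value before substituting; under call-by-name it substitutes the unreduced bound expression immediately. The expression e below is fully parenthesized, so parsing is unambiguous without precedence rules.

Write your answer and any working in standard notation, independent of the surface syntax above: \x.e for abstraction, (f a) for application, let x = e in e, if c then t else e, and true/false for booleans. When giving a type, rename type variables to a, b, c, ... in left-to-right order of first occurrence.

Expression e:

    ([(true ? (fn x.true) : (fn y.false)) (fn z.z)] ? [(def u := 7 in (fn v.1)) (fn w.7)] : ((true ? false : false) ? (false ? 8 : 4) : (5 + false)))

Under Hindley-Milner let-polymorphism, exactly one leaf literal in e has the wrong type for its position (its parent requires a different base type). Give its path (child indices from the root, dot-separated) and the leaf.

Working:
  unify Bool ~ Bool
\x._ : a -> Bool
\y._ : b -> Bool
  unify a -> Bool ~ b -> Bool
  unify a ~ b
  unify Bool ~ Bool
z : c
\z._ : c -> c
  unify b -> Bool ~ (c -> c) -> d
  unify b ~ c -> c
  unify Bool ~ d
_ _ : Bool
  unify Bool ~ Bool
let u : Int
\v._ : e -> Int
\w._ : f -> Int
  unify e -> Int ~ (f -> Int) -> g
  unify e ~ f -> Int
  unify Int ~ g
_ _ : Int
  unify Bool ~ Bool
  unify Bool ~ Bool
  unify Bool ~ Bool
  unify Bool ~ Bool
  unify Int ~ Int
  unify Int ~ Int
  unify Bool ~ Int
  FAIL: mismatch Bool ~ Int

Answer: 2.2.1 : false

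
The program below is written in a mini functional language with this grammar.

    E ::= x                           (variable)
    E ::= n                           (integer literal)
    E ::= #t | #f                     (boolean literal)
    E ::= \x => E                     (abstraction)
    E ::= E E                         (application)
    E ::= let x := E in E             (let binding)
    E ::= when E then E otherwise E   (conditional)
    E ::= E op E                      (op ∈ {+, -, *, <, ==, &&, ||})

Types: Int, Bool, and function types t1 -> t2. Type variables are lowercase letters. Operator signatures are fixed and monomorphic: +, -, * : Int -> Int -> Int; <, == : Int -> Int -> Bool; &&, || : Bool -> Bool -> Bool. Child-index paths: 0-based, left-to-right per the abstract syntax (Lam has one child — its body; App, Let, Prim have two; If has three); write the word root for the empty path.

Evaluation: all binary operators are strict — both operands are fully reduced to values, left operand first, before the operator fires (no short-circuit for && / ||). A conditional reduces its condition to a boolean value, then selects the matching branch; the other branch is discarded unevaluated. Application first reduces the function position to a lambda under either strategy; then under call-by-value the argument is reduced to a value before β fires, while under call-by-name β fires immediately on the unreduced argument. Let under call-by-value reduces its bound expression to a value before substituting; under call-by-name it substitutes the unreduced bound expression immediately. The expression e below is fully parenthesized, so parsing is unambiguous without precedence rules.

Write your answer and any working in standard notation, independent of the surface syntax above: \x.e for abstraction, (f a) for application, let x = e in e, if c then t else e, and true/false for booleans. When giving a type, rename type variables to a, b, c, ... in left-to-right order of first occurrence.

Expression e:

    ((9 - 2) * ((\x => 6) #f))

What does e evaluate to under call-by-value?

Answer: 42

Derivation:
step 0: ((9 - 2) * ((\x.6) false))
step 1: [delta@0] (7 * ((\x.6) false))
step 2: [beta@1] (7 * 6)
step 3: [delta@root] 42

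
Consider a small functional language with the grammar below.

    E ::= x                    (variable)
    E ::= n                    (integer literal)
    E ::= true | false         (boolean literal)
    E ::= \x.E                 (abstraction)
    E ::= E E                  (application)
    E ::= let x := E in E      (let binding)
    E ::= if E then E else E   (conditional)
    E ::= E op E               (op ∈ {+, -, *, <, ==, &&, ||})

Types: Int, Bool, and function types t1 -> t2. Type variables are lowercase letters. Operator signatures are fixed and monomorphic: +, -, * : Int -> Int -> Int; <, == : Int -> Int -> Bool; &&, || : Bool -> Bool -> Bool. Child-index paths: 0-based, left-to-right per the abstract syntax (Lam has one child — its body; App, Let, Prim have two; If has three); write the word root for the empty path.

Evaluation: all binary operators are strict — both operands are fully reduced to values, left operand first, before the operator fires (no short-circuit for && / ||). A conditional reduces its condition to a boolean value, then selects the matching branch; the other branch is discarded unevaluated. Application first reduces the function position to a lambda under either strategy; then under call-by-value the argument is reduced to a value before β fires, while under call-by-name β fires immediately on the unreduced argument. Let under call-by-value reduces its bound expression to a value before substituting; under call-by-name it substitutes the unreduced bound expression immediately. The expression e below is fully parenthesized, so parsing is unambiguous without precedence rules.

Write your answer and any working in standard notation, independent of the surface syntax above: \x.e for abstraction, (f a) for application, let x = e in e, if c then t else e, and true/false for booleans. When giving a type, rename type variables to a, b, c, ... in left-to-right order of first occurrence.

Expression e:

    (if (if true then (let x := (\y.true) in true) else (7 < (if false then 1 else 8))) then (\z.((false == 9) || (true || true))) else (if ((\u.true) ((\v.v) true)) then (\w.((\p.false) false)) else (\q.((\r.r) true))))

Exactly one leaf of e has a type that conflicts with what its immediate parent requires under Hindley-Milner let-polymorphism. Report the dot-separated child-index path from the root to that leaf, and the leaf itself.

Trace:
  unify Bool ~ Bool
\y._ : a -> Bool
let x : forall. a -> Bool
  unify Int ~ Int
  unify Bool ~ Bool
  unify Int ~ Int
  unify Int ~ Int
  unify Bool ~ Bool
  unify Bool ~ Bool
  unify Bool ~ Int
  FAIL: mismatch Bool ~ Int

Answer: 1.0.0.0 : false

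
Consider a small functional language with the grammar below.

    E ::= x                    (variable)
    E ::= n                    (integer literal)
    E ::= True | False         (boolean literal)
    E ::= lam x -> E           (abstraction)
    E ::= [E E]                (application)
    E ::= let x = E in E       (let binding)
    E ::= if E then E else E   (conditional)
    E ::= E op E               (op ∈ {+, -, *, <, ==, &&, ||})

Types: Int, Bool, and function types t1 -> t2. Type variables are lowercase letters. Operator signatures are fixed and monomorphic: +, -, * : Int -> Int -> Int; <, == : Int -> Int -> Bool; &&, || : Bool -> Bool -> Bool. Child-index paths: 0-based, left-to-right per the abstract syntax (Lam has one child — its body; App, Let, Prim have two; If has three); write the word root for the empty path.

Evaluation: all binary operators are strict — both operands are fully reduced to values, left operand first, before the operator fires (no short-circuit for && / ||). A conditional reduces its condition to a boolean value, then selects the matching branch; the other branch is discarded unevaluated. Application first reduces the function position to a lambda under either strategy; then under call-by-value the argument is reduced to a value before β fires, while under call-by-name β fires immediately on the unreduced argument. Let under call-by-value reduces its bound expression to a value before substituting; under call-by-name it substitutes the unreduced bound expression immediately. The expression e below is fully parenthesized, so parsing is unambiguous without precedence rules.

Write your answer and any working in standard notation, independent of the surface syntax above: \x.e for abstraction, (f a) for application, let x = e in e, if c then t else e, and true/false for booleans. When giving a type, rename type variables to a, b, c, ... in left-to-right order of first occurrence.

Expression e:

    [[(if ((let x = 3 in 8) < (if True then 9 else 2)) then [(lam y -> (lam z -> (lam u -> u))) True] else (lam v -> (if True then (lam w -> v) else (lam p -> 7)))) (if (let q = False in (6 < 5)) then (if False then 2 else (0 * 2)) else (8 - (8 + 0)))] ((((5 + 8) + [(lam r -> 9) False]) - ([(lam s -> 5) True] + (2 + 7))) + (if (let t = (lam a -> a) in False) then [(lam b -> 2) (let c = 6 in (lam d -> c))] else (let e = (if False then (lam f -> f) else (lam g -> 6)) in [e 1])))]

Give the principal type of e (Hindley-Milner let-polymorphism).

Answer: Int

Trace:
let x : Int
  unify Int ~ Int
  unify Bool ~ Bool
  unify Int ~ Int
  unify Int ~ Int
  unify Bool ~ Bool
u : c
\u._ : c -> c
\z._ : b -> c -> c
\y._ : a -> b -> c -> c
  unify a -> b -> c -> c ~ Bool -> d
  unify a ~ Bool
  unify b -> c -> c ~ d
_ _ : b -> c -> c
  unify Bool ~ Bool
v : e
\w._ : f -> e
\p._ : g -> Int
  unify f -> e ~ g -> Int
  unify f ~ g
  unify e ~ Int
\v._ : Int -> g -> Int
  unify b -> c -> c ~ Int -> g -> Int
  unify b ~ Int
  unify c -> c ~ g -> Int
  unify c ~ g
  unify g ~ Int
let q : Bool
  unify Int ~ Int
  unify Int ~ Int
  unify Bool ~ Bool
  unify Bool ~ Bool
  unify Int ~ Int
  unify Int ~ Int
  unify Int ~ Int
  unify Int ~ Int
  unify Int ~ Int
  unify Int ~ Int
  unify Int ~ Int
  unify Int ~ Int
  unify Int -> Int -> Int ~ Int -> h
  unify Int ~ Int
  unify Int -> Int ~ h
_ _ : Int -> Int
  unify Int ~ Int
  unify Int ~ Int
  unify Int ~ Int
\r._ : i -> Int
  unify i -> Int ~ Bool -> j
  unify i ~ Bool
  unify Int ~ j
_ _ : Int
  unify Int ~ Int
  unify Int ~ Int
\s._ : k -> Int
  unify k -> Int ~ Bool -> l
  unify k ~ Bool
  unify Int ~ l
_ _ : Int
  unify Int ~ Int
  unify Int ~ Int
  unify Int ~ Int
  unify Int ~ Int
  unify Int ~ Int
  unify Int ~ Int
a : m
\a._ : m -> m
let t : forall. m -> m
  unify Bool ~ Bool
\b._ : n -> Int
let c : Int
c : Int
\d._ : o -> Int
  unify n -> Int ~ (o -> Int) -> p
  unify n ~ o -> Int
  unify Int ~ p
_ _ : Int
  unify Bool ~ Bool
f : q
\f._ : q -> q
\g._ : r -> Int
  unify q -> q ~ r -> Int
  unify q ~ r
  unify r ~ Int
let e : Int -> Int
e : Int -> Int
  unify Int -> Int ~ Int -> s
  unify Int ~ Int
  unify Int ~ s
_ _ : Int
  unify Int ~ Int
  unify Int ~ Int
  unify Int -> Int ~ Int -> t
  unify Int ~ Int
  unify Int ~ t
_ _ : Int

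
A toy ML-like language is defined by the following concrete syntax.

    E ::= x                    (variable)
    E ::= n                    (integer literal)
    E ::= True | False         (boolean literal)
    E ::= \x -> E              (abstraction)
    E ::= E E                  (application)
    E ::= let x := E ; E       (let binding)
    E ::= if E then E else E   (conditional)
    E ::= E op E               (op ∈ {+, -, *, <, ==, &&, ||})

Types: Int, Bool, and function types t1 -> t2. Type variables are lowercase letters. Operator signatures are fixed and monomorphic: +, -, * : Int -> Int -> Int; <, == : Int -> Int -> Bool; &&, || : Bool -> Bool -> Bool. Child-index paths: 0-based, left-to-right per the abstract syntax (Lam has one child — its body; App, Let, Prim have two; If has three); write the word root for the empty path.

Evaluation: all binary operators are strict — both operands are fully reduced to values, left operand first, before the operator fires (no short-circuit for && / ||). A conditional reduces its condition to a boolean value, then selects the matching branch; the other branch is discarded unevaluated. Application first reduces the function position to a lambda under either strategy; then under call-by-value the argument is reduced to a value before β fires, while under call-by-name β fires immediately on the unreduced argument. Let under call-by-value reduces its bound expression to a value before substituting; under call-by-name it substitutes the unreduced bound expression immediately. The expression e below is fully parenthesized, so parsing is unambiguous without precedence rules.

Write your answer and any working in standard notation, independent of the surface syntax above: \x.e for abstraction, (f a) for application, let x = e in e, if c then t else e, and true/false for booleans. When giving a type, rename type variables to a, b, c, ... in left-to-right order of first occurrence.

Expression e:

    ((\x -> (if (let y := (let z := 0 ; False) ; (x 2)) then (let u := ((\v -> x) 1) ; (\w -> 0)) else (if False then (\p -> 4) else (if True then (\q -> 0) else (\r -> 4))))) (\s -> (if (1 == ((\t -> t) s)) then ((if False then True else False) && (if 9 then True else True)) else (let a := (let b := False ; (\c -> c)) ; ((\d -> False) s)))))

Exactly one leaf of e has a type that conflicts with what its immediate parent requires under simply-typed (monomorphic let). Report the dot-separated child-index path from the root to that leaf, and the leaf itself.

Answer: 1.0.1.1.0 : 9

Derivation:
let z : Int
let y : Bool
x : a
  unify a ~ Int -> b
_ _ : b
  unify b ~ Bool
x : Int -> Bool
\v._ : c -> Int -> Bool
  unify c -> Int -> Bool ~ Int -> d
  unify c ~ Int
  unify Int -> Bool ~ d
_ _ : Int -> Bool
let u : Int -> Bool
\w._ : e -> Int
  unify Bool ~ Bool
\p._ : f -> Int
  unify Bool ~ Bool
\q._ : g -> Int
\r._ : h -> Int
  unify g -> Int ~ h -> Int
  unify g ~ h
  unify Int ~ Int
  unify f -> Int ~ h -> Int
  unify f ~ h
  unify Int ~ Int
  unify e -> Int ~ h -> Int
  unify e ~ h
  unify Int ~ Int
\x._ : (Int -> Bool) -> h -> Int
  unify Int ~ Int
t : j
\t._ : j -> j
s : i
  unify j -> j ~ i -> k
  unify j ~ i
  unify i ~ k
_ _ : k
  unify k ~ Int
  unify Bool ~ Bool
  unify Bool ~ Bool
  unify Bool ~ Bool
  unify Bool ~ Bool
  unify Int ~ Bool
  FAIL: mismatch Int ~ Bool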